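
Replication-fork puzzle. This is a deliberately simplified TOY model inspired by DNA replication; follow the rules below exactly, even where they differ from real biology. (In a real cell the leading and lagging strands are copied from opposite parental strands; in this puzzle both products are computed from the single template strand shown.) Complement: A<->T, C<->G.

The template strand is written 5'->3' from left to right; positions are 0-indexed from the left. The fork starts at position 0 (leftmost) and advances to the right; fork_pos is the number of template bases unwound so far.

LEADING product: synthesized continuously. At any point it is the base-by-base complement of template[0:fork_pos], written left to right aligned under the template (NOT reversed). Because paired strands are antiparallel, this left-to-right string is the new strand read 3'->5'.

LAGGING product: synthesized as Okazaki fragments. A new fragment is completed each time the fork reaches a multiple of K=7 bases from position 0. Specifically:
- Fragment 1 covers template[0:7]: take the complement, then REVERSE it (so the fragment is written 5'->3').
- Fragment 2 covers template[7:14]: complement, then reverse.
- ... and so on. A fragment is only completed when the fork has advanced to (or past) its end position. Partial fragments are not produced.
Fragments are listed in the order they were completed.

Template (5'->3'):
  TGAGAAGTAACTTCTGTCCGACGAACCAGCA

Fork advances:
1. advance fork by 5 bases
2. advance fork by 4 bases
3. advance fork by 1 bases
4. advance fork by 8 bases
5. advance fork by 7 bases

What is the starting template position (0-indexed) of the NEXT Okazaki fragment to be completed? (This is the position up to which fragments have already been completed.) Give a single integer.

Step 1: advance 5 -> fork_pos = 0 + 5 = 5. Next multiple of 7 is 7 (not reached); still 0 fragment(s).
Step 2: advance 4 -> fork_pos = 5 + 4 = 9. Reached multiple(s) of 7: 7 -> fragment 1 completed (1 total).
Step 3: advance 1 -> fork_pos = 9 + 1 = 10. Next multiple of 7 is 14 (not reached); still 1 fragment(s).
Step 4: advance 8 -> fork_pos = 10 + 8 = 18. Reached multiple(s) of 7: 14 -> fragment 2 completed (2 total).
Step 5: advance 7 -> fork_pos = 18 + 7 = 25. Reached multiple(s) of 7: 21 -> fragment 3 completed (3 total).
3 fragment(s) completed, covering template[0:21] (3 x 7 = 21). The next fragment, fragment 4, covers template[21:28], so it starts at position 21.

Answer: 21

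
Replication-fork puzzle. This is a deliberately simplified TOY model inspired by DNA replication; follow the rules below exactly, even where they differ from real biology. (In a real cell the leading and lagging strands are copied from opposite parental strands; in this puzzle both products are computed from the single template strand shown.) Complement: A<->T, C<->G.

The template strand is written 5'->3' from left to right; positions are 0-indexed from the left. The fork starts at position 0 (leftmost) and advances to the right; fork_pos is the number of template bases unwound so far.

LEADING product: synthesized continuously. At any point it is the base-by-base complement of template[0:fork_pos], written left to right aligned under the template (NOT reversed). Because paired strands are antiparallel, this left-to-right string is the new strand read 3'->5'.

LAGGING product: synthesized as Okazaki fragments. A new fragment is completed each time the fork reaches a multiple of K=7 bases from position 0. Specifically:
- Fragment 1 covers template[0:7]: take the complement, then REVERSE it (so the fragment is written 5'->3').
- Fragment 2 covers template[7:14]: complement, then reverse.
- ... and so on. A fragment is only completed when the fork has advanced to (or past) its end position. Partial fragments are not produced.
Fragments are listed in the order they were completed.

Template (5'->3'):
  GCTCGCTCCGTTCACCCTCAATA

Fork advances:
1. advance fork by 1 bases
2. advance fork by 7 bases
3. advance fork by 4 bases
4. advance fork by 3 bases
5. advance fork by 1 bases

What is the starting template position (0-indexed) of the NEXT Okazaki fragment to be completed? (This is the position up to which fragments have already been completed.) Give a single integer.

Answer: 14

Derivation:
Step 1: advance 1 -> fork_pos = 0 + 1 = 1. Next multiple of 7 is 7 (not reached); still 0 fragment(s).
Step 2: advance 7 -> fork_pos = 1 + 7 = 8. Reached multiple(s) of 7: 7 -> fragment 1 completed (1 total).
Step 3: advance 4 -> fork_pos = 8 + 4 = 12. Next multiple of 7 is 14 (not reached); still 1 fragment(s).
Step 4: advance 3 -> fork_pos = 12 + 3 = 15. Reached multiple(s) of 7: 14 -> fragment 2 completed (2 total).
Step 5: advance 1 -> fork_pos = 15 + 1 = 16. Next multiple of 7 is 21 (not reached); still 2 fragment(s).
2 fragment(s) completed, covering template[0:14] (2 x 7 = 14). The next fragment, fragment 3, covers template[14:21], so it starts at position 14.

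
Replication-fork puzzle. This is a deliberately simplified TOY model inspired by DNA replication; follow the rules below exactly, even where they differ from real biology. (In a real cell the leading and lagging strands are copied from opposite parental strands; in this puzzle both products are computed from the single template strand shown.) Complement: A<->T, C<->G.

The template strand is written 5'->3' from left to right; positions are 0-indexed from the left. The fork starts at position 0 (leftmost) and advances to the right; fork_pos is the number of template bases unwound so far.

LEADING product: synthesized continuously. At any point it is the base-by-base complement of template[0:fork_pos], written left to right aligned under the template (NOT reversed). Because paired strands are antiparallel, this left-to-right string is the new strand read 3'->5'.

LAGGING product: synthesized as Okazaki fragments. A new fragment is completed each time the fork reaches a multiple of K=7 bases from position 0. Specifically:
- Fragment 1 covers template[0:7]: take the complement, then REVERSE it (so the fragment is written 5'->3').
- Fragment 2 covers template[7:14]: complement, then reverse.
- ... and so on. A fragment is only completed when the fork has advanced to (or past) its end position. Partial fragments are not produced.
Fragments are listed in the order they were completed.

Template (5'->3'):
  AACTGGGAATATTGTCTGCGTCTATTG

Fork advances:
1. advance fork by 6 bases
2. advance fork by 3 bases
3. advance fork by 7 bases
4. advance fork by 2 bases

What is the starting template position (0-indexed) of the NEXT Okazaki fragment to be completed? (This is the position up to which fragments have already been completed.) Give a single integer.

Step 1: advance 6 -> fork_pos = 0 + 6 = 6. Next multiple of 7 is 7 (not reached); still 0 fragment(s).
Step 2: advance 3 -> fork_pos = 6 + 3 = 9. Reached multiple(s) of 7: 7 -> fragment 1 completed (1 total).
Step 3: advance 7 -> fork_pos = 9 + 7 = 16. Reached multiple(s) of 7: 14 -> fragment 2 completed (2 total).
Step 4: advance 2 -> fork_pos = 16 + 2 = 18. Next multiple of 7 is 21 (not reached); still 2 fragment(s).
2 fragment(s) completed, covering template[0:14] (2 x 7 = 14). The next fragment, fragment 3, covers template[14:21], so it starts at position 14.

Answer: 14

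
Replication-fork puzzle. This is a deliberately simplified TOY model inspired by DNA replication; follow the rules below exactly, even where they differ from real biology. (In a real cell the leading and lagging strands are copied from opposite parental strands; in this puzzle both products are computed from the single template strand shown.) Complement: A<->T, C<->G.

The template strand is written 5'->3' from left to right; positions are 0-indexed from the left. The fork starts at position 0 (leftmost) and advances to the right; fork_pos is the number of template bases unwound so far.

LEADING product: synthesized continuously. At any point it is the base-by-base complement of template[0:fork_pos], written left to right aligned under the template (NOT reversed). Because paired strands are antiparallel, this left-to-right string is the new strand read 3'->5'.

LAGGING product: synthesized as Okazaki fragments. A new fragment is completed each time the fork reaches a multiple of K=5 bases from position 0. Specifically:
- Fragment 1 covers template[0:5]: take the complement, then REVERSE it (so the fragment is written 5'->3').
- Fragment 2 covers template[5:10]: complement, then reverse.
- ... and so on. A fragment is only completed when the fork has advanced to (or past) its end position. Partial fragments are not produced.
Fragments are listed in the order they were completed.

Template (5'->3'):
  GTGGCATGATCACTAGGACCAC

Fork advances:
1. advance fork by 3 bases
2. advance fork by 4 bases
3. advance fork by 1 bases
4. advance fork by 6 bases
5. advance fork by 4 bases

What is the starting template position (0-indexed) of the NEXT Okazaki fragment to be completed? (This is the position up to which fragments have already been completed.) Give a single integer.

Step 1: advance 3 -> fork_pos = 0 + 3 = 3. Next multiple of 5 is 5 (not reached); still 0 fragment(s).
Step 2: advance 4 -> fork_pos = 3 + 4 = 7. Reached multiple(s) of 5: 5 -> fragment 1 completed (1 total).
Step 3: advance 1 -> fork_pos = 7 + 1 = 8. Next multiple of 5 is 10 (not reached); still 1 fragment(s).
Step 4: advance 6 -> fork_pos = 8 + 6 = 14. Reached multiple(s) of 5: 10 -> fragment 2 completed (2 total).
Step 5: advance 4 -> fork_pos = 14 + 4 = 18. Reached multiple(s) of 5: 15 -> fragment 3 completed (3 total).
3 fragment(s) completed, covering template[0:15] (3 x 5 = 15). The next fragment, fragment 4, covers template[15:20], so it starts at position 15.

Answer: 15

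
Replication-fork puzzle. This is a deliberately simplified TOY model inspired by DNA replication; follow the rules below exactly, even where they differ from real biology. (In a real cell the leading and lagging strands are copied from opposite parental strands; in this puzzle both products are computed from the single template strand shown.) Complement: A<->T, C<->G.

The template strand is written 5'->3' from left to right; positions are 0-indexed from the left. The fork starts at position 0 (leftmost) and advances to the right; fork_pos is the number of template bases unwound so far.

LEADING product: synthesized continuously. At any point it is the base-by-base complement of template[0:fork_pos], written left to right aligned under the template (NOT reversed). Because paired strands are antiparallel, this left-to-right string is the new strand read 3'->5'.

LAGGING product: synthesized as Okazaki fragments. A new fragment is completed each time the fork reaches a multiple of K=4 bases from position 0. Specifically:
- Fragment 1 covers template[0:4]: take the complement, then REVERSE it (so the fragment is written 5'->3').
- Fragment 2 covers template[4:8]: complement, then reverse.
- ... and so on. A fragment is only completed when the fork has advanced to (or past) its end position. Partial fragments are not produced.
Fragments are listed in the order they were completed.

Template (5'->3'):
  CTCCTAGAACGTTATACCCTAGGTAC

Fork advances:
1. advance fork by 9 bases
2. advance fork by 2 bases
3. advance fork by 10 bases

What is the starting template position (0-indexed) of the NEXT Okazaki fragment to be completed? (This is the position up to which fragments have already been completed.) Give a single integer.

Step 1: advance 9 -> fork_pos = 0 + 9 = 9. Reached multiple(s) of 4: 4, 8 -> fragments 1-2 completed (2 total).
Step 2: advance 2 -> fork_pos = 9 + 2 = 11. Next multiple of 4 is 12 (not reached); still 2 fragment(s).
Step 3: advance 10 -> fork_pos = 11 + 10 = 21. Reached multiple(s) of 4: 12, 16, 20 -> fragments 3-5 completed (5 total).
5 fragment(s) completed, covering template[0:20] (5 x 4 = 20). The next fragment, fragment 6, covers template[20:24], so it starts at position 20.

Answer: 20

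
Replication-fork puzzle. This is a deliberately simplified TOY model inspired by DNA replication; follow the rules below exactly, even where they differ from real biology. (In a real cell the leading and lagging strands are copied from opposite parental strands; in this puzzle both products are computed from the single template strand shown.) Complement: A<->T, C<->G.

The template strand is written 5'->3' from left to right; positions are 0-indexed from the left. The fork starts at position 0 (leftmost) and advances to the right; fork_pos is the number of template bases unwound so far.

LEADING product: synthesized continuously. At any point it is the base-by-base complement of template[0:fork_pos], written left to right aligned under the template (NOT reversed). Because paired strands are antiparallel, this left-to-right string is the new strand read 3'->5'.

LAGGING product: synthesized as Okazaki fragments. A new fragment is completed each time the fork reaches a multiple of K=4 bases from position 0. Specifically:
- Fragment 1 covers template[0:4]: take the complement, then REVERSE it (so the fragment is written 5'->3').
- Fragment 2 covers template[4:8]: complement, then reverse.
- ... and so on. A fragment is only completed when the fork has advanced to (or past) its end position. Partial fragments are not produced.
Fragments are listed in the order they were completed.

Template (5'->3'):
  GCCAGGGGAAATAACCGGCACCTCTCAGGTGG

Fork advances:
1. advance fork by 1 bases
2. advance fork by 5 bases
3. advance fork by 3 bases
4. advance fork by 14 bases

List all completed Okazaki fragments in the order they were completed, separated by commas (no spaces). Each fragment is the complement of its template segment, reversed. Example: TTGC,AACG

Step 1: advance 1 -> fork_pos = 0 + 1 = 1. Next multiple of 4 is 4 (not reached); still 0 fragment(s).
Step 2: advance 5 -> fork_pos = 1 + 5 = 6. Reached multiple(s) of 4: 4 -> fragment 1 completed (1 total).
Step 3: advance 3 -> fork_pos = 6 + 3 = 9. Reached multiple(s) of 4: 8 -> fragment 2 completed (2 total).
Step 4: advance 14 -> fork_pos = 9 + 14 = 23. Reached multiple(s) of 4: 12, 16, 20 -> fragments 3-5 completed (5 total).
Final fork_pos = 23, so 5 fragment(s) are complete. Build each: template segment -> complement -> reverse.
Fragment 1: template[0:4] = GCCA -> complement CGGT -> reversed TGGC
Fragment 2: template[4:8] = GGGG -> complement CCCC -> reversed CCCC
Fragment 3: template[8:12] = AAAT -> complement TTTA -> reversed ATTT
Fragment 4: template[12:16] = AACC -> complement TTGG -> reversed GGTT
Fragment 5: template[16:20] = GGCA -> complement CCGT -> reversed TGCC

Answer: TGGC,CCCC,ATTT,GGTT,TGCC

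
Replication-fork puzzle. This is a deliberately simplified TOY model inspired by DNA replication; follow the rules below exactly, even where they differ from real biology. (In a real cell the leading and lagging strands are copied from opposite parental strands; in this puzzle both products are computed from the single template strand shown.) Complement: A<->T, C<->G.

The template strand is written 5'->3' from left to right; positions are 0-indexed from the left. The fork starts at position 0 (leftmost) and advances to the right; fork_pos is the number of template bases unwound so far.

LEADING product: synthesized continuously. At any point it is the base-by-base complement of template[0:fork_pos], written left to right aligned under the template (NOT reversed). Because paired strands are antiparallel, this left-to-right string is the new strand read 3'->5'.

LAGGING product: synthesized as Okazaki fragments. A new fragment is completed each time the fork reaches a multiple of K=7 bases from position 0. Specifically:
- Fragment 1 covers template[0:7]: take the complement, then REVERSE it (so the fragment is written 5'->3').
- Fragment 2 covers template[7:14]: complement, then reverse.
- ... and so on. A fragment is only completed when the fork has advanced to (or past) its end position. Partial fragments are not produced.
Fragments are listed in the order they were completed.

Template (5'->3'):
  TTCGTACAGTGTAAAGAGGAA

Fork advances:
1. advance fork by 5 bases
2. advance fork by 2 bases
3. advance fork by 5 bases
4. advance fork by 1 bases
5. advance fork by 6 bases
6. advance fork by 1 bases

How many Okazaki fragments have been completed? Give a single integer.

Step 1: advance 5 -> fork_pos = 0 + 5 = 5. Next multiple of 7 is 7 (not reached); still 0 fragment(s).
Step 2: advance 2 -> fork_pos = 5 + 2 = 7. Reached multiple(s) of 7: 7 -> fragment 1 completed (1 total).
Step 3: advance 5 -> fork_pos = 7 + 5 = 12. Next multiple of 7 is 14 (not reached); still 1 fragment(s).
Step 4: advance 1 -> fork_pos = 12 + 1 = 13. Next multiple of 7 is 14 (not reached); still 1 fragment(s).
Step 5: advance 6 -> fork_pos = 13 + 6 = 19. Reached multiple(s) of 7: 14 -> fragment 2 completed (2 total).
Step 6: advance 1 -> fork_pos = 19 + 1 = 20. Next multiple of 7 is 21 (not reached); still 2 fragment(s).
Check: final fork_pos = 20; the multiples of 7 that are <= 20 are 7..14 -> 20 // 7 = 2 completed fragment(s).

Answer: 2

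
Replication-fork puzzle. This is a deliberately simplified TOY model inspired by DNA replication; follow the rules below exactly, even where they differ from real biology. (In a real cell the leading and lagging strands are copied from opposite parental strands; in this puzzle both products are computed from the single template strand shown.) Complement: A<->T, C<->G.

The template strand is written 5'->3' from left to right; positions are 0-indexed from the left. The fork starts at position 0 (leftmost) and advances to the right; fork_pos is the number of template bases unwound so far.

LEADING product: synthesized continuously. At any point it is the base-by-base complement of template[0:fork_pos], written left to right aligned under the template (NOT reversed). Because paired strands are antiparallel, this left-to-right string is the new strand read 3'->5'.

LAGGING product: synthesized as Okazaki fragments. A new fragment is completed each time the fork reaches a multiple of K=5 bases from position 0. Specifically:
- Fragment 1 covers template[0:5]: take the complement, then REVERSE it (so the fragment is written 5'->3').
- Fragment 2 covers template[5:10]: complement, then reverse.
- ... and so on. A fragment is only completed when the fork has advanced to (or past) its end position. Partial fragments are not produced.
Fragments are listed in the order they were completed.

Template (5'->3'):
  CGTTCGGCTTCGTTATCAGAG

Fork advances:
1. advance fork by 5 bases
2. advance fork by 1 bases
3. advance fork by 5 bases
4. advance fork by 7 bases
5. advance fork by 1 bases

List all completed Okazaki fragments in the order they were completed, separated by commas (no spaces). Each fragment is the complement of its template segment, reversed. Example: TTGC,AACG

Step 1: advance 5 -> fork_pos = 0 + 5 = 5. Reached multiple(s) of 5: 5 -> fragment 1 completed (1 total).
Step 2: advance 1 -> fork_pos = 5 + 1 = 6. Next multiple of 5 is 10 (not reached); still 1 fragment(s).
Step 3: advance 5 -> fork_pos = 6 + 5 = 11. Reached multiple(s) of 5: 10 -> fragment 2 completed (2 total).
Step 4: advance 7 -> fork_pos = 11 + 7 = 18. Reached multiple(s) of 5: 15 -> fragment 3 completed (3 total).
Step 5: advance 1 -> fork_pos = 18 + 1 = 19. Next multiple of 5 is 20 (not reached); still 3 fragment(s).
Final fork_pos = 19, so 3 fragment(s) are complete. Build each: template segment -> complement -> reverse.
Fragment 1: template[0:5] = CGTTC -> complement GCAAG -> reversed GAACG
Fragment 2: template[5:10] = GGCTT -> complement CCGAA -> reversed AAGCC
Fragment 3: template[10:15] = CGTTA -> complement GCAAT -> reversed TAACG

Answer: GAACG,AAGCC,TAACG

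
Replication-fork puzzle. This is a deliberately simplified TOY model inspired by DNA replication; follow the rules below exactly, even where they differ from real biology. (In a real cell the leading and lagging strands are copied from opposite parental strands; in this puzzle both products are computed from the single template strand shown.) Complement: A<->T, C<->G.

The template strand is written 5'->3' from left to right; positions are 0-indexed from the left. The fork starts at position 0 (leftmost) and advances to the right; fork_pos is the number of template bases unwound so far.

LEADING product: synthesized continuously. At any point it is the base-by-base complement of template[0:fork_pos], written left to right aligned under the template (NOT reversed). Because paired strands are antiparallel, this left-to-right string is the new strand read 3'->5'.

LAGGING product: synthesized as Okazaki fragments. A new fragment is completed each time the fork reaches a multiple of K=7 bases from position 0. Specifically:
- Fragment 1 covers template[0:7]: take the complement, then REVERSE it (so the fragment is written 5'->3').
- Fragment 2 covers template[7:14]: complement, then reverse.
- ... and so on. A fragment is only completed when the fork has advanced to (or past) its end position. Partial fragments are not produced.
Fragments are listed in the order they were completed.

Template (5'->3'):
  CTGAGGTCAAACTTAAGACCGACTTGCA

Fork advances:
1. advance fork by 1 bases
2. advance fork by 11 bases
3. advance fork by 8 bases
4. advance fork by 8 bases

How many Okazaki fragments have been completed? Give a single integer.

Step 1: advance 1 -> fork_pos = 0 + 1 = 1. Next multiple of 7 is 7 (not reached); still 0 fragment(s).
Step 2: advance 11 -> fork_pos = 1 + 11 = 12. Reached multiple(s) of 7: 7 -> fragment 1 completed (1 total).
Step 3: advance 8 -> fork_pos = 12 + 8 = 20. Reached multiple(s) of 7: 14 -> fragment 2 completed (2 total).
Step 4: advance 8 -> fork_pos = 20 + 8 = 28. Reached multiple(s) of 7: 21, 28 -> fragments 3-4 completed (4 total).
Check: final fork_pos = 28; the multiples of 7 that are <= 28 are 7..28 -> 28 // 7 = 4 completed fragment(s).

Answer: 4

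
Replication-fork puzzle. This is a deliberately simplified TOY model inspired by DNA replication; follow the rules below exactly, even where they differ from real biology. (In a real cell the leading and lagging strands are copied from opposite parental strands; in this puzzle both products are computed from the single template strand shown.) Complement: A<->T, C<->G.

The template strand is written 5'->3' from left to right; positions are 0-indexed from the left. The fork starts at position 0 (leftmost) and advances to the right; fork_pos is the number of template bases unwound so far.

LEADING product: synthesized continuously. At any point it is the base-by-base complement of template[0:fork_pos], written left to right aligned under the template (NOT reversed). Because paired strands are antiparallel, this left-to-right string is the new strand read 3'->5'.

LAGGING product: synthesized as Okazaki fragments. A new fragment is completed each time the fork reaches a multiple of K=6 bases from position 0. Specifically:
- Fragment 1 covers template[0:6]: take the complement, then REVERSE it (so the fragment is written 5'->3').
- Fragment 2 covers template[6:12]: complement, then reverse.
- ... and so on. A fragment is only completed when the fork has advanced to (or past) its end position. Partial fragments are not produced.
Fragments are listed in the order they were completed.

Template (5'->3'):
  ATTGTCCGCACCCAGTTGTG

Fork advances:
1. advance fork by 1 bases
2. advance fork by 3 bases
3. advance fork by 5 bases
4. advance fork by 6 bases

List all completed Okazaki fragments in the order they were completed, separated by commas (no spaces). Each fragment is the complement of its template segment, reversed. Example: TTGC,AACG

Answer: GACAAT,GGTGCG

Derivation:
Step 1: advance 1 -> fork_pos = 0 + 1 = 1. Next multiple of 6 is 6 (not reached); still 0 fragment(s).
Step 2: advance 3 -> fork_pos = 1 + 3 = 4. Next multiple of 6 is 6 (not reached); still 0 fragment(s).
Step 3: advance 5 -> fork_pos = 4 + 5 = 9. Reached multiple(s) of 6: 6 -> fragment 1 completed (1 total).
Step 4: advance 6 -> fork_pos = 9 + 6 = 15. Reached multiple(s) of 6: 12 -> fragment 2 completed (2 total).
Final fork_pos = 15, so 2 fragment(s) are complete. Build each: template segment -> complement -> reverse.
Fragment 1: template[0:6] = ATTGTC -> complement TAACAG -> reversed GACAAT
Fragment 2: template[6:12] = CGCACC -> complement GCGTGG -> reversed GGTGCG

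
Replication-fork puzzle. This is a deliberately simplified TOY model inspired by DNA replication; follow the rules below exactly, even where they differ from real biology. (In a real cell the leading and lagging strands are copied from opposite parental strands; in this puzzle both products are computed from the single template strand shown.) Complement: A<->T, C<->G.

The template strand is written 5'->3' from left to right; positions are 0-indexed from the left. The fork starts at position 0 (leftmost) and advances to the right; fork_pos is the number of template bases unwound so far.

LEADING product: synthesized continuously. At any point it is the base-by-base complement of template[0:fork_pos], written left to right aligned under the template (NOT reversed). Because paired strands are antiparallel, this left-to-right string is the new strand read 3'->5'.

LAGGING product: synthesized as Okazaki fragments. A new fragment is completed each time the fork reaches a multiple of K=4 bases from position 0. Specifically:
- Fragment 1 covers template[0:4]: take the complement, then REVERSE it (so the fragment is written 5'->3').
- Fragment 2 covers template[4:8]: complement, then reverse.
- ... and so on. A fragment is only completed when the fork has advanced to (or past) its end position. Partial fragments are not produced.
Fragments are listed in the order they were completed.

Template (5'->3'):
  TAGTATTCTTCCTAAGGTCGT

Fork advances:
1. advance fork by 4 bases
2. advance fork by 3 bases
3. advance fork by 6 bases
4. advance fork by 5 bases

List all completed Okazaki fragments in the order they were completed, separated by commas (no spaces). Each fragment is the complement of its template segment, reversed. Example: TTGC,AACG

Answer: ACTA,GAAT,GGAA,CTTA

Derivation:
Step 1: advance 4 -> fork_pos = 0 + 4 = 4. Reached multiple(s) of 4: 4 -> fragment 1 completed (1 total).
Step 2: advance 3 -> fork_pos = 4 + 3 = 7. Next multiple of 4 is 8 (not reached); still 1 fragment(s).
Step 3: advance 6 -> fork_pos = 7 + 6 = 13. Reached multiple(s) of 4: 8, 12 -> fragments 2-3 completed (3 total).
Step 4: advance 5 -> fork_pos = 13 + 5 = 18. Reached multiple(s) of 4: 16 -> fragment 4 completed (4 total).
Final fork_pos = 18, so 4 fragment(s) are complete. Build each: template segment -> complement -> reverse.
Fragment 1: template[0:4] = TAGT -> complement ATCA -> reversed ACTA
Fragment 2: template[4:8] = ATTC -> complement TAAG -> reversed GAAT
Fragment 3: template[8:12] = TTCC -> complement AAGG -> reversed GGAA
Fragment 4: template[12:16] = TAAG -> complement ATTC -> reversed CTTA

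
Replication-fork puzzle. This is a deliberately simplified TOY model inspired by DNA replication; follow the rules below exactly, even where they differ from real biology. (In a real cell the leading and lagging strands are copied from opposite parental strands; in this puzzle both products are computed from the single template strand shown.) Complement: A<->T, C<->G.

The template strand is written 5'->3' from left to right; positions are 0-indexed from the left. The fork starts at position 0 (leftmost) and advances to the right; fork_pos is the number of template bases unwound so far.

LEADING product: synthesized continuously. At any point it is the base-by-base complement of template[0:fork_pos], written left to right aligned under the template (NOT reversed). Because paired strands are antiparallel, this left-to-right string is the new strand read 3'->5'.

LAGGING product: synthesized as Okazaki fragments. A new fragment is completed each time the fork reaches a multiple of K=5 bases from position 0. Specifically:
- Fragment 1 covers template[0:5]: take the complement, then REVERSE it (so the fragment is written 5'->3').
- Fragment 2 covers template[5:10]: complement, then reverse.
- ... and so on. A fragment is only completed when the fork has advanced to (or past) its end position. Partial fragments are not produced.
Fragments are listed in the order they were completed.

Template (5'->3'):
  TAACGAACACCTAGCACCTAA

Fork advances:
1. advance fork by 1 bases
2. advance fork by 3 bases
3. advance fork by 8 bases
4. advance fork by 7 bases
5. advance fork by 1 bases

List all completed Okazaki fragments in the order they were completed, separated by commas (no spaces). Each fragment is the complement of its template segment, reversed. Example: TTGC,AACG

Answer: CGTTA,GTGTT,GCTAG,TAGGT

Derivation:
Step 1: advance 1 -> fork_pos = 0 + 1 = 1. Next multiple of 5 is 5 (not reached); still 0 fragment(s).
Step 2: advance 3 -> fork_pos = 1 + 3 = 4. Next multiple of 5 is 5 (not reached); still 0 fragment(s).
Step 3: advance 8 -> fork_pos = 4 + 8 = 12. Reached multiple(s) of 5: 5, 10 -> fragments 1-2 completed (2 total).
Step 4: advance 7 -> fork_pos = 12 + 7 = 19. Reached multiple(s) of 5: 15 -> fragment 3 completed (3 total).
Step 5: advance 1 -> fork_pos = 19 + 1 = 20. Reached multiple(s) of 5: 20 -> fragment 4 completed (4 total).
Final fork_pos = 20, so 4 fragment(s) are complete. Build each: template segment -> complement -> reverse.
Fragment 1: template[0:5] = TAACG -> complement ATTGC -> reversed CGTTA
Fragment 2: template[5:10] = AACAC -> complement TTGTG -> reversed GTGTT
Fragment 3: template[10:15] = CTAGC -> complement GATCG -> reversed GCTAG
Fragment 4: template[15:20] = ACCTA -> complement TGGAT -> reversed TAGGT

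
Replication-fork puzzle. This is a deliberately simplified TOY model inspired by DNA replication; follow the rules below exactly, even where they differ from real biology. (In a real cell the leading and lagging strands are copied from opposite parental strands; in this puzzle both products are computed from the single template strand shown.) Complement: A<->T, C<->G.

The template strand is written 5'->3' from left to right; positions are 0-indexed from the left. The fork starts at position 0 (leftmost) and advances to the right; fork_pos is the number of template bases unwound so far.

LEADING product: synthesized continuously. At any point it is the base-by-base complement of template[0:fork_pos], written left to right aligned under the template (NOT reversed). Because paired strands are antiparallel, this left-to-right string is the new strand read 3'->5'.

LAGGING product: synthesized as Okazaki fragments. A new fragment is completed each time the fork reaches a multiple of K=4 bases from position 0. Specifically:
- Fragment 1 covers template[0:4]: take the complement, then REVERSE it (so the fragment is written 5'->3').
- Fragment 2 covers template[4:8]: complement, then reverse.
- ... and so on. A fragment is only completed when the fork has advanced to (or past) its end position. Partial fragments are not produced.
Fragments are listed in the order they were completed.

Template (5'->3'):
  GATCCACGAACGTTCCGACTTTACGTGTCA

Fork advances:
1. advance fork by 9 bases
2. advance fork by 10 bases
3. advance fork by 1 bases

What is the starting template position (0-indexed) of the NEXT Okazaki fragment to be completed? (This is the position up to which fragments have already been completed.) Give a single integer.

Answer: 20

Derivation:
Step 1: advance 9 -> fork_pos = 0 + 9 = 9. Reached multiple(s) of 4: 4, 8 -> fragments 1-2 completed (2 total).
Step 2: advance 10 -> fork_pos = 9 + 10 = 19. Reached multiple(s) of 4: 12, 16 -> fragments 3-4 completed (4 total).
Step 3: advance 1 -> fork_pos = 19 + 1 = 20. Reached multiple(s) of 4: 20 -> fragment 5 completed (5 total).
5 fragment(s) completed, covering template[0:20] (5 x 4 = 20). The next fragment, fragment 6, covers template[20:24], so it starts at position 20.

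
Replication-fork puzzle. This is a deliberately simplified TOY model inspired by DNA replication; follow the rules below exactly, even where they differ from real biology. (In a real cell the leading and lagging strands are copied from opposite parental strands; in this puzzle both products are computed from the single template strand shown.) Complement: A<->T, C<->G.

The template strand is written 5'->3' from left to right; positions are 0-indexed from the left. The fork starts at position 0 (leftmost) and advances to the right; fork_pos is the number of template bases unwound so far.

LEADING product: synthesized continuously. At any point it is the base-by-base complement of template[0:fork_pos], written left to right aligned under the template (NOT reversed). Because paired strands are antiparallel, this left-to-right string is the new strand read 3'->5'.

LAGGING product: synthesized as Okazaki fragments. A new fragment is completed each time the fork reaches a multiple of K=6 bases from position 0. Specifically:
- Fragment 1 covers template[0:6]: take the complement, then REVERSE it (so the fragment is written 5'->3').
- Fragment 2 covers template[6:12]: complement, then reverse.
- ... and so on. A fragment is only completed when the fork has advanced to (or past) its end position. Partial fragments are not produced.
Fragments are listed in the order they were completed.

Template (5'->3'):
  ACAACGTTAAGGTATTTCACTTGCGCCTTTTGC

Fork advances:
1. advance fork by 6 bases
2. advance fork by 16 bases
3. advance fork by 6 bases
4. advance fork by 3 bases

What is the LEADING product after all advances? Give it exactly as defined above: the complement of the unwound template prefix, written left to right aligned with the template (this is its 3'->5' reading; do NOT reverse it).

Step 1: advance 6 -> fork_pos = 0 + 6 = 6.
Step 2: advance 16 -> fork_pos = 6 + 16 = 22.
Step 3: advance 6 -> fork_pos = 22 + 6 = 28.
Step 4: advance 3 -> fork_pos = 28 + 3 = 31.
Unwound prefix: template[0:31] = ACAACGTTAAGGTATTTCACTTGCGCCTTTT
Complement it base by base (A<->T, C<->G), keeping left-to-right order:
  [0:5] ACAAC -> TGTTG
  [5:10] GTTAA -> CAATT
  [10:15] GGTAT -> CCATA
  [15:20] TTCAC -> AAGTG
  [20:25] TTGCG -> AACGC
  [25:30] CCTTT -> GGAAA
  [30:31] T -> A
Concatenate: TGTTGCAATTCCATAAAGTGAACGCGGAAAA (length 31; written aligned with the template, i.e. 3'->5').

Answer: TGTTGCAATTCCATAAAGTGAACGCGGAAAA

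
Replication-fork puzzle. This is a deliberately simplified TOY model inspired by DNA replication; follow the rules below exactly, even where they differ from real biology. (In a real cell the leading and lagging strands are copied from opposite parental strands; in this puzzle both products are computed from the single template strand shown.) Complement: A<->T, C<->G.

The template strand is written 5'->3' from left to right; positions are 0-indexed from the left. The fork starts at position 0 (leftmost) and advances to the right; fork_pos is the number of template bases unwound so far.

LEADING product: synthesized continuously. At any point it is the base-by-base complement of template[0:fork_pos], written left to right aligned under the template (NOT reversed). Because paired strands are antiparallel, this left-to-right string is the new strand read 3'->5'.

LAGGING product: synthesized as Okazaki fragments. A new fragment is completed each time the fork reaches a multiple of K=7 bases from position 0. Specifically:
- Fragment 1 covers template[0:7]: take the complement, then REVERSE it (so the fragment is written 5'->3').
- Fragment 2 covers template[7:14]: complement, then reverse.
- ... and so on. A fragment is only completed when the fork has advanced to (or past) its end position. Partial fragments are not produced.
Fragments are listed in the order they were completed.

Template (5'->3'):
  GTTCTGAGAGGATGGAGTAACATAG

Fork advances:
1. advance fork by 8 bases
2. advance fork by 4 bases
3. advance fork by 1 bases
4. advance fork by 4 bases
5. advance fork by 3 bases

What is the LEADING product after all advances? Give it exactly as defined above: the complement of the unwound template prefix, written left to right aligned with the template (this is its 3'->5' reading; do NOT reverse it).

Answer: CAAGACTCTCCTACCTCATT

Derivation:
Step 1: advance 8 -> fork_pos = 0 + 8 = 8.
Step 2: advance 4 -> fork_pos = 8 + 4 = 12.
Step 3: advance 1 -> fork_pos = 12 + 1 = 13.
Step 4: advance 4 -> fork_pos = 13 + 4 = 17.
Step 5: advance 3 -> fork_pos = 17 + 3 = 20.
Unwound prefix: template[0:20] = GTTCTGAGAGGATGGAGTAA
Complement it base by base (A<->T, C<->G), keeping left-to-right order:
  [0:5] GTTCT -> CAAGA
  [5:10] GAGAG -> CTCTC
  [10:15] GATGG -> CTACC
  [15:20] AGTAA -> TCATT
Concatenate: CAAGACTCTCCTACCTCATT (length 20; written aligned with the template, i.e. 3'->5').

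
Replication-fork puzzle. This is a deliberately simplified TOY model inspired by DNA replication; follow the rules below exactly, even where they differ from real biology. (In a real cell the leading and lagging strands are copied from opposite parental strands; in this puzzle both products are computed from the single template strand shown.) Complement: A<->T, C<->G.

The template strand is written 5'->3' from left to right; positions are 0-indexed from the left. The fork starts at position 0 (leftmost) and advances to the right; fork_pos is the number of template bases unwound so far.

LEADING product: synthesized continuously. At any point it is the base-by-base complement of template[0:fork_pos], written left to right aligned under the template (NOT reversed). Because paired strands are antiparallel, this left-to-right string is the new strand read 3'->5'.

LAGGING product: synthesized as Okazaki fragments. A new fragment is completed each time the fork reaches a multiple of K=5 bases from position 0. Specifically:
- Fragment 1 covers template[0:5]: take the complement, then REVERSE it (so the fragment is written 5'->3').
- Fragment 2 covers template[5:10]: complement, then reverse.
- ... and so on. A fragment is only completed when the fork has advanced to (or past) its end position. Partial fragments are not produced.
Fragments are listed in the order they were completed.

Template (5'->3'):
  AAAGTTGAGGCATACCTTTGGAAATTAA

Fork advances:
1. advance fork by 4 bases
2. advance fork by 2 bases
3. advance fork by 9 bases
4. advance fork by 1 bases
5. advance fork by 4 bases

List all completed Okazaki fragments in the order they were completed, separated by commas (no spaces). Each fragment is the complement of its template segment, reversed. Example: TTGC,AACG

Answer: ACTTT,CCTCA,GTATG,CAAAG

Derivation:
Step 1: advance 4 -> fork_pos = 0 + 4 = 4. Next multiple of 5 is 5 (not reached); still 0 fragment(s).
Step 2: advance 2 -> fork_pos = 4 + 2 = 6. Reached multiple(s) of 5: 5 -> fragment 1 completed (1 total).
Step 3: advance 9 -> fork_pos = 6 + 9 = 15. Reached multiple(s) of 5: 10, 15 -> fragments 2-3 completed (3 total).
Step 4: advance 1 -> fork_pos = 15 + 1 = 16. Next multiple of 5 is 20 (not reached); still 3 fragment(s).
Step 5: advance 4 -> fork_pos = 16 + 4 = 20. Reached multiple(s) of 5: 20 -> fragment 4 completed (4 total).
Final fork_pos = 20, so 4 fragment(s) are complete. Build each: template segment -> complement -> reverse.
Fragment 1: template[0:5] = AAAGT -> complement TTTCA -> reversed ACTTT
Fragment 2: template[5:10] = TGAGG -> complement ACTCC -> reversed CCTCA
Fragment 3: template[10:15] = CATAC -> complement GTATG -> reversed GTATG
Fragment 4: template[15:20] = CTTTG -> complement GAAAC -> reversed CAAAG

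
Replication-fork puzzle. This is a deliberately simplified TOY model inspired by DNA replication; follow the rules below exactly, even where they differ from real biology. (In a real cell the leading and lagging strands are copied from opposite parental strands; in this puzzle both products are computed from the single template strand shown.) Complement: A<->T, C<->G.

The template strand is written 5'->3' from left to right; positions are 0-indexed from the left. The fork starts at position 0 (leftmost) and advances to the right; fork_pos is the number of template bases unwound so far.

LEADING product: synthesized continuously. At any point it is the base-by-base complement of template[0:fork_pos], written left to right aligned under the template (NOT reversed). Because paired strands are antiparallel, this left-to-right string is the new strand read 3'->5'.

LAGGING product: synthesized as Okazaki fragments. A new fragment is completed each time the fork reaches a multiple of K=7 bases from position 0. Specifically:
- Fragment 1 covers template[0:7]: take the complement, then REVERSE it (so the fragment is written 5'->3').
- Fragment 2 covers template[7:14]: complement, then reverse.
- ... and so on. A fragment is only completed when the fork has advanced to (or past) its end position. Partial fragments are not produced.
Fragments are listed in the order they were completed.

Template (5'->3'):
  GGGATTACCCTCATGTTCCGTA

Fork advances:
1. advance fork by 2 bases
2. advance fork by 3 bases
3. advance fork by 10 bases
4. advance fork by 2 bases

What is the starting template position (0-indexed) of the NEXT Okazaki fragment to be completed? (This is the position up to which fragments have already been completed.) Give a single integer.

Answer: 14

Derivation:
Step 1: advance 2 -> fork_pos = 0 + 2 = 2. Next multiple of 7 is 7 (not reached); still 0 fragment(s).
Step 2: advance 3 -> fork_pos = 2 + 3 = 5. Next multiple of 7 is 7 (not reached); still 0 fragment(s).
Step 3: advance 10 -> fork_pos = 5 + 10 = 15. Reached multiple(s) of 7: 7, 14 -> fragments 1-2 completed (2 total).
Step 4: advance 2 -> fork_pos = 15 + 2 = 17. Next multiple of 7 is 21 (not reached); still 2 fragment(s).
2 fragment(s) completed, covering template[0:14] (2 x 7 = 14). The next fragment, fragment 3, covers template[14:21], so it starts at position 14.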